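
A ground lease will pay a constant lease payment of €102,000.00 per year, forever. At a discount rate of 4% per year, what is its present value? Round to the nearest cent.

€2550000.00

Level perpetuity: PV = C / r = €102,000.00 / 0.04 = €2,550,000.00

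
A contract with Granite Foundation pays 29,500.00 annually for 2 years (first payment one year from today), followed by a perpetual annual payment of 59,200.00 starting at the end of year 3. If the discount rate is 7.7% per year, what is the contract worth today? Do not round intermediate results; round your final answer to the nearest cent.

PV of 2-year annuity: 29,500.00 × [1 − (1+0.077)^−2] / 0.077 = 52823.49178
Perpetuity value at year 2: 59,200.00 / 0.077 = 768831.16883
PV of perpetuity: 768831.16883 / (1+0.077)^2 = 662826.05990
Total PV = 52823.49178 + 662826.05990 = 715649.55168

715649.55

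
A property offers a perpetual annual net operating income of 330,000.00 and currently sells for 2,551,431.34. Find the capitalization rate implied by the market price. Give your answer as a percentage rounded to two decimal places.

P = C/r ⇒ r = C/P = 330,000.00/2,551,431.34 = 0.129339

12.93%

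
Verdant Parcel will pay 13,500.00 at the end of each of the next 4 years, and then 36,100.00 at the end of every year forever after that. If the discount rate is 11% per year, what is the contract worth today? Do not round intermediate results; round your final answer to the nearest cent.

PV of 4-year annuity: 13,500.00 × [1 − (1+0.11)^−4] / 0.11 = 41883.01681
Perpetuity value at year 4: 36,100.00 / 0.11 = 328181.81818
PV of perpetuity: 328181.81818 / (1+0.11)^4 = 216183.52879
Total PV = 41883.01681 + 216183.52879 = 258066.54560

258066.55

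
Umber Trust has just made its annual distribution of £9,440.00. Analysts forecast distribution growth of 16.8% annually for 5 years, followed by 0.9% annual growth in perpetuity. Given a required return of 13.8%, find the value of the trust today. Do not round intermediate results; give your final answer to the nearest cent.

D_1 = 11025.92000
D_2 = 12878.27456
D_3 = 15041.82469
D_4 = 17568.85123
D_5 = 20520.41824
Terminal value at year 5: TV = D_5×(1+g_2)/(r−g_2) = 20705.10200/0.129 = 160504.66670
P_0 = D_1/(1+r)^1 + D_2/(1+r)^2 + D_3/(1+r)^3 + D_4/(1+r)^4 + D_5/(1+r)^5 + TV/(1+r)^5
    = 9688.85764 + 9944.27568 + 10206.42706 + 10475.48929 + 10751.64454 + 84096.19647 = 135162.89070

£135162.89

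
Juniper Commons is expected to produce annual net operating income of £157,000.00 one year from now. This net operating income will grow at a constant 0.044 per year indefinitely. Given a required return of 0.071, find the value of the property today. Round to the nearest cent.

£5814814.81

Growing perpetuity: P = D₁ / (r − g) = £157,000.0000 / (0.071 − 0.044) = £5,814,814.81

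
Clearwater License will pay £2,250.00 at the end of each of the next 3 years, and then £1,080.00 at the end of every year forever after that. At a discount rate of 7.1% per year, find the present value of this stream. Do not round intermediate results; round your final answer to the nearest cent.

PV of 3-year annuity: £2,250.00 × [1 − (1+0.071)^−3] / 0.071 = 5893.93957
Perpetuity value at year 3: £1,080.00 / 0.071 = 15211.26761
PV of perpetuity: 15211.26761 / (1+0.071)^3 = 12382.17661
Total PV = 5893.93957 + 12382.17661 = 18276.11618

£18276.12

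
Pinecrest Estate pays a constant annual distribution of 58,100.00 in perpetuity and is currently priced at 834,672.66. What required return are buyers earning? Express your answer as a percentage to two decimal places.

6.96%

P = C/r ⇒ r = C/P = 58,100.00/834,672.66 = 0.069608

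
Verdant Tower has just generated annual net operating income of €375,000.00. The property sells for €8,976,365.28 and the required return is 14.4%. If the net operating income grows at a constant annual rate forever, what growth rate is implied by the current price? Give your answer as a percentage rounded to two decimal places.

9.81%

P = D₀(1+g)/(r−g) ⇒ P(r−g) = D₀(1+g) ⇒ g(P+D₀) = P·r − D₀
g = (P·r − D₀)/(P + D₀) = (€8,976,365.28×0.144 − €375,000.00) / (€8,976,365.28 + €375,000.00) = 0.098124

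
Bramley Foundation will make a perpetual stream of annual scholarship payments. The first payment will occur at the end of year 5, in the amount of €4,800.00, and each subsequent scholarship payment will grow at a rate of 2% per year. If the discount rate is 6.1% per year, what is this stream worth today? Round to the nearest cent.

€92383.80

Value at end of year 4: C₁ / (r − g) = €4,800.00 / (0.061 − 0.02) = €117,073.1707
Discount to today: PV = €117,073.1707 / (1 + 0.061)^4 = €117,073.1707 / 1.267248 = €92,383.80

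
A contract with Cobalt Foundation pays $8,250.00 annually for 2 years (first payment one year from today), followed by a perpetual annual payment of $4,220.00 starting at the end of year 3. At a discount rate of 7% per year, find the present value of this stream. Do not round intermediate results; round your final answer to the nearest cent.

PV of 2-year annuity: $8,250.00 × [1 − (1+0.07)^−2] / 0.07 = 14916.14988
Perpetuity value at year 2: $4,220.00 / 0.07 = 60285.71429
PV of perpetuity: 60285.71429 / (1+0.07)^2 = 52655.87762
Total PV = 14916.14988 + 52655.87762 = 67572.02750

$67572.03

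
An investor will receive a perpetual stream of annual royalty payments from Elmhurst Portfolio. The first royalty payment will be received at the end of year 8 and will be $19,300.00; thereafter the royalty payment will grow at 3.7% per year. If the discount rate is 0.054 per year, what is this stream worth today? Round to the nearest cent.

Value at end of year 7: C₁ / (r − g) = $19,300.00 / (0.054 − 0.037) = $1,135,294.1176
Discount to today: PV = $1,135,294.1176 / (1 + 0.054)^7 = $1,135,294.1176 / 1.445055 = $785,640.95

$785640.95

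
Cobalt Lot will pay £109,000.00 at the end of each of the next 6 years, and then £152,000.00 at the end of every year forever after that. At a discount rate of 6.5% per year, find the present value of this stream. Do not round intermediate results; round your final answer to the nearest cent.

£2130297.96

PV of 6-year annuity: £109,000.00 × [1 − (1+0.065)^−6] / 0.065 = 527670.47771
Perpetuity value at year 6: £152,000.00 / 0.065 = 2338461.53846
PV of perpetuity: 2338461.53846 / (1+0.065)^6 = 1602627.47781
Total PV = 527670.47771 + 1602627.47781 = 2130297.95551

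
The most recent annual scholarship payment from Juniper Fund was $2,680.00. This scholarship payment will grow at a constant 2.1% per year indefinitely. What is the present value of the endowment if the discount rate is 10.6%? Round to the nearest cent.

$32191.53

D₁ = D₀ × (1 + g) = $2,680.00 × 1.021 = $2,736.2800
Growing perpetuity: P = D₁ / (r − g) = $2,736.2800 / (0.106 − 0.021) = $32,191.53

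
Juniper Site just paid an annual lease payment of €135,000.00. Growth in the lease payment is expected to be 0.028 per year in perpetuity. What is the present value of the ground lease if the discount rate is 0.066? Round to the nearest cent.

D₁ = D₀ × (1 + g) = €135,000.00 × 1.028 = €138,780.0000
Growing perpetuity: P = D₁ / (r − g) = €138,780.0000 / (0.066 − 0.028) = €3,652,105.26

€3652105.26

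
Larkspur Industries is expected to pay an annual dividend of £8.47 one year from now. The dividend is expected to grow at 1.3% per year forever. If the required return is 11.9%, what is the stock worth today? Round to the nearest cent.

Growing perpetuity: P = D₁ / (r − g) = £8.4700 / (0.119 − 0.013) = £79.91

£79.91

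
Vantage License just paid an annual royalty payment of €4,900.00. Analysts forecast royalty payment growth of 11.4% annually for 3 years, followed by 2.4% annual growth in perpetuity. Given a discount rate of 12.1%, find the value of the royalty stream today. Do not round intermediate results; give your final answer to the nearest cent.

D_1 = 5458.60000
D_2 = 6080.88040
D_3 = 6774.10077
Terminal value at year 3: TV = D_3×(1+g_2)/(r−g_2) = 6936.67918/0.097 = 71512.15654
P_0 = D_1/(1+r)^1 + D_2/(1+r)^2 + D_3/(1+r)^3 + TV/(1+r)^3
    = 4869.40232 + 4838.99570 + 4808.77896 + 50764.84180 = 65282.01878

€65282.02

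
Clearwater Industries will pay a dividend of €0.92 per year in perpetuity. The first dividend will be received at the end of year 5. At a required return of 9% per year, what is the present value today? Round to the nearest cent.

Value at end of year 4: C / r = €0.92 / 0.09 = €10.2222
Discount to today: PV = €10.2222 / (1 + 0.09)^4 = €10.2222 / 1.411582 = €7.24

€7.24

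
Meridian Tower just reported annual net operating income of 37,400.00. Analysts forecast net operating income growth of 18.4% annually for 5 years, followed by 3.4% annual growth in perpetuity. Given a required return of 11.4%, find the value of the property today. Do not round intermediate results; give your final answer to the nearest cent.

D_1 = 44281.60000
D_2 = 52429.41440
D_3 = 62076.42665
D_4 = 73498.48915
D_5 = 87022.21116
Terminal value at year 5: TV = D_5×(1+g_2)/(r−g_2) = 89980.96634/0.08 = 1124762.07921
P_0 = D_1/(1+r)^1 + D_2/(1+r)^2 + D_3/(1+r)^3 + D_4/(1+r)^4 + D_5/(1+r)^5 + TV/(1+r)^5
    = 39750.08977 + 42247.85124 + 44902.56362 + 47724.08916 + 50722.90984 + 655593.60972 = 880941.11335

880941.11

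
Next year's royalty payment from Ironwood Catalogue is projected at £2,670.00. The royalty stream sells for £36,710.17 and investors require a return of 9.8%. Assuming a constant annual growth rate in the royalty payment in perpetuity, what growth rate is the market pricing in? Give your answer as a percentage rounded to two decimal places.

2.53%

P = D₁/(r−g) ⇒ g = r − D₁/P = 0.098 − £2,670.00/£36,710.17 = 0.025268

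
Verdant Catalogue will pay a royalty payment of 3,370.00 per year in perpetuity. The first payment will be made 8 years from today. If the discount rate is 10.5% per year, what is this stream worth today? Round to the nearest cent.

15955.29

Value at end of year 7: C / r = 3,370.00 / 0.105 = 32,095.2381
Discount to today: PV = 32,095.2381 / (1 + 0.105)^7 = 32,095.2381 / 2.011574 = 15,955.29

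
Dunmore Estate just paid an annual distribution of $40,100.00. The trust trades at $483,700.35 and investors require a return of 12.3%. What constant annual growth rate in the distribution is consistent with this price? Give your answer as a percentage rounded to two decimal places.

3.70%

P = D₀(1+g)/(r−g) ⇒ P(r−g) = D₀(1+g) ⇒ g(P+D₀) = P·r − D₀
g = (P·r − D₀)/(P + D₀) = ($483,700.35×0.123 − $40,100.00) / ($483,700.35 + $40,100.00) = 0.037028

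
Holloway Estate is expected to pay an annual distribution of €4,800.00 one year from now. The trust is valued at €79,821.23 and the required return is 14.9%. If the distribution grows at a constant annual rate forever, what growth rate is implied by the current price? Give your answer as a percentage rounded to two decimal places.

8.89%

P = D₁/(r−g) ⇒ g = r − D₁/P = 0.149 − €4,800.00/€79,821.23 = 0.088866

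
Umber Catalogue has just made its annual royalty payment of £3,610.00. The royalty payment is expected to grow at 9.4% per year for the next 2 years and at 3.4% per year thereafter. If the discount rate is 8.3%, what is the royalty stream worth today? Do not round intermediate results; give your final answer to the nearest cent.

D_1 = 3949.34000
D_2 = 4320.57796
Terminal value at year 2: TV = D_2×(1+g_2)/(r−g_2) = 4467.47761/0.049 = 91173.01246
P_0 = D_1/(1+r)^1 + D_2/(1+r)^2 + TV/(1+r)^2
    = 3646.66667 + 3683.70576 + 77733.70921 = 85064.08163

£85064.08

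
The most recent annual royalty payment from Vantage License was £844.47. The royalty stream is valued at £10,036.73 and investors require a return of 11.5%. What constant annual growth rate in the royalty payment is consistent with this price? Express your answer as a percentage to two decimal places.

2.85%

P = D₀(1+g)/(r−g) ⇒ P(r−g) = D₀(1+g) ⇒ g(P+D₀) = P·r − D₀
g = (P·r − D₀)/(P + D₀) = (£10,036.73×0.115 − £844.47) / (£10,036.73 + £844.47) = 0.028467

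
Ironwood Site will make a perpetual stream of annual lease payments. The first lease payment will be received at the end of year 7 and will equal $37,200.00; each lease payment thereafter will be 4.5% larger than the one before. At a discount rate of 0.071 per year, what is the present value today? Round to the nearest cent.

Value at end of year 6: C₁ / (r − g) = $37,200.00 / (0.071 − 0.045) = $1,430,769.2308
Discount to today: PV = $1,430,769.2308 / (1 + 0.071)^6 = $1,430,769.2308 / 1.509165 = $948,053.33

$948053.33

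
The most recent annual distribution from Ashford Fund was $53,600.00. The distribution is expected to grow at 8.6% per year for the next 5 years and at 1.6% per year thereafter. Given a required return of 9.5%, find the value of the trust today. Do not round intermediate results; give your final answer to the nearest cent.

D_1 = 58209.60000
D_2 = 63215.62560
D_3 = 68652.16940
D_4 = 74556.25597
D_5 = 80968.09398
Terminal value at year 5: TV = D_5×(1+g_2)/(r−g_2) = 82263.58349/0.079 = 1041311.18338
P_0 = D_1/(1+r)^1 + D_2/(1+r)^2 + D_3/(1+r)^3 + D_4/(1+r)^4 + D_5/(1+r)^5 + TV/(1+r)^5
    = 53159.45205 + 52722.52505 + 52289.18923 + 51859.41507 + 51433.17330 + 661469.67185 = 922933.42656

$922933.43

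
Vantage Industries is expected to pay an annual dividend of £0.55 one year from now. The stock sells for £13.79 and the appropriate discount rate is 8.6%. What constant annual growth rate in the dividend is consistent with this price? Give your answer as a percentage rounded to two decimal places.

4.61%

P = D₁/(r−g) ⇒ g = r − D₁/P = 0.086 − £0.55/£13.79 = 0.046116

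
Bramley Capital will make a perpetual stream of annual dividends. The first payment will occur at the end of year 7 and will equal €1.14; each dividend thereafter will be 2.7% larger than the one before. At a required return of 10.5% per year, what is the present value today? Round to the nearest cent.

€8.03

Value at end of year 6: C₁ / (r − g) = €1.14 / (0.105 − 0.027) = €14.6154
Discount to today: PV = €14.6154 / (1 + 0.105)^6 = €14.6154 / 1.820429 = €8.03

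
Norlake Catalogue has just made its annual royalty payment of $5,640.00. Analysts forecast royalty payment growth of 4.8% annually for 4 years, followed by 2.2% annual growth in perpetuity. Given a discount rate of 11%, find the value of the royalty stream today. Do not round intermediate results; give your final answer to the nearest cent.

D_1 = 5910.72000
D_2 = 6194.43456
D_3 = 6491.76742
D_4 = 6803.37225
Terminal value at year 4: TV = D_4×(1+g_2)/(r−g_2) = 6953.04644/0.088 = 79011.89142
P_0 = D_1/(1+r)^1 + D_2/(1+r)^2 + D_3/(1+r)^3 + D_4/(1+r)^4 + TV/(1+r)^4
    = 5324.97297 + 5027.54205 + 4746.72439 + 4481.59203 + 52047.58020 = 71628.41164

$71628.41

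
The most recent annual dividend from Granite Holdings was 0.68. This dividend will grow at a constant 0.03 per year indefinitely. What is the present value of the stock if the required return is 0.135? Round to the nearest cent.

D₁ = D₀ × (1 + g) = 0.68 × 1.03 = 0.7004
Growing perpetuity: P = D₁ / (r − g) = 0.7004 / (0.135 − 0.03) = 6.67

6.67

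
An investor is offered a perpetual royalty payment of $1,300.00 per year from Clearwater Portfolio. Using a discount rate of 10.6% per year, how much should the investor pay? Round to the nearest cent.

$12264.15

Level perpetuity: PV = C / r = $1,300.00 / 0.106 = $12,264.15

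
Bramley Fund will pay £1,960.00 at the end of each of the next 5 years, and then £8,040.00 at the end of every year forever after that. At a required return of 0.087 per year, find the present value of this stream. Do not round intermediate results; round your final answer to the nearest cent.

£68579.47

PV of 5-year annuity: £1,960.00 × [1 − (1+0.087)^−5] / 0.087 = 7683.43153
Perpetuity value at year 5: £8,040.00 / 0.087 = 92413.79310
PV of perpetuity: 92413.79310 / (1+0.087)^5 = 60896.04334
Total PV = 7683.43153 + 60896.04334 = 68579.47487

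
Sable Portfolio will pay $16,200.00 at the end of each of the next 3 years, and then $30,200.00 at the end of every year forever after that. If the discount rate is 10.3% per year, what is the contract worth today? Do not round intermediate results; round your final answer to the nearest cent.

$258571.02

PV of 3-year annuity: $16,200.00 × [1 − (1+0.103)^−3] / 0.103 = 40075.17344
Perpetuity value at year 3: $30,200.00 / 0.103 = 293203.88350
PV of perpetuity: 293203.88350 / (1+0.103)^3 = 218495.84412
Total PV = 40075.17344 + 218495.84412 = 258571.01756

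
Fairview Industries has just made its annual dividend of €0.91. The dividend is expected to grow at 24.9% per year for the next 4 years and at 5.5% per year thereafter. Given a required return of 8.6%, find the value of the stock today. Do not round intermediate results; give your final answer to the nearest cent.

D_1 = 1.13659
D_2 = 1.41960
D_3 = 1.77308
D_4 = 2.21458
Terminal value at year 4: TV = D_4×(1+g_2)/(r−g_2) = 2.33638/0.031 = 75.36712
P_0 = D_1/(1+r)^1 + D_2/(1+r)^2 + D_3/(1+r)^3 + D_4/(1+r)^4 + TV/(1+r)^4
    = 1.04658 + 1.20367 + 1.38433 + 1.59211 + 54.18295 = 59.40963

€59.41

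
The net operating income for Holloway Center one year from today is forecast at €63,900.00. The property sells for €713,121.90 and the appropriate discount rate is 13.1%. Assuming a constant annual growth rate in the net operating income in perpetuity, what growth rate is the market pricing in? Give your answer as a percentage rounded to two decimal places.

4.14%

P = D₁/(r−g) ⇒ g = r − D₁/P = 0.131 − €63,900.00/€713,121.90 = 0.041394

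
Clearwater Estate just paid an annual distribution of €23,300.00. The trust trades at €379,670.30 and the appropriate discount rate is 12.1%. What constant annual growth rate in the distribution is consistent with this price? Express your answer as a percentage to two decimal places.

P = D₀(1+g)/(r−g) ⇒ P(r−g) = D₀(1+g) ⇒ g(P+D₀) = P·r − D₀
g = (P·r − D₀)/(P + D₀) = (€379,670.30×0.121 − €23,300.00) / (€379,670.30 + €23,300.00) = 0.056183

5.62%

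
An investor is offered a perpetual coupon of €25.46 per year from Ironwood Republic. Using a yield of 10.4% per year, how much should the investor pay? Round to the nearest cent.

Level perpetuity: PV = C / r = €25.46 / 0.104 = €244.81

€244.81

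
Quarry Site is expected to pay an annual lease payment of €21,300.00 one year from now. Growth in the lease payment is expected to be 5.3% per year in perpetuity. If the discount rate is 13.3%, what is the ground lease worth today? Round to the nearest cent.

€266250.00

Growing perpetuity: P = D₁ / (r − g) = €21,300.0000 / (0.133 − 0.053) = €266,250.00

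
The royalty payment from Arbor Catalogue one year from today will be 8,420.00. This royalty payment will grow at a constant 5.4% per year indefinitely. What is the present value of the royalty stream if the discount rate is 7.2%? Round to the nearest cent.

Growing perpetuity: P = D₁ / (r − g) = 8,420.0000 / (0.072 − 0.054) = 467,777.78

467777.78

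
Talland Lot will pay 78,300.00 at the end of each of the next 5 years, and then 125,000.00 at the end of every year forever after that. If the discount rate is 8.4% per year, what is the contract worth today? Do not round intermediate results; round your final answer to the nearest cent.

1303585.01

PV of 5-year annuity: 78,300.00 × [1 − (1+0.084)^−5] / 0.084 = 309360.83831
Perpetuity value at year 5: 125,000.00 / 0.084 = 1488095.23810
PV of perpetuity: 1488095.23810 / (1+0.084)^5 = 994224.16800
Total PV = 309360.83831 + 994224.16800 = 1303585.00631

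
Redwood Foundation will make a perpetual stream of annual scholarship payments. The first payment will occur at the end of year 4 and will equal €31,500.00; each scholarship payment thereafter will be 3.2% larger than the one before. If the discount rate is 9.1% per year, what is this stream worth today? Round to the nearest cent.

Value at end of year 3: C₁ / (r − g) = €31,500.00 / (0.091 − 0.032) = €533,898.3051
Discount to today: PV = €533,898.3051 / (1 + 0.091)^3 = €533,898.3051 / 1.298597 = €411,134.85

€411134.85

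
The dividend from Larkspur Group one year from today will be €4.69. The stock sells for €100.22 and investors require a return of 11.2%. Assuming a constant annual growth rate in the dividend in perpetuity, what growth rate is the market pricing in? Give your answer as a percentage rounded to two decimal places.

6.52%

P = D₁/(r−g) ⇒ g = r − D₁/P = 0.112 − €4.69/€100.22 = 0.065203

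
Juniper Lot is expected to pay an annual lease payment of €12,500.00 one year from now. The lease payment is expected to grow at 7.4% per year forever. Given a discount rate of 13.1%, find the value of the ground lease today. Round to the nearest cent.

€219298.25

Growing perpetuity: P = D₁ / (r − g) = €12,500.0000 / (0.131 − 0.074) = €219,298.25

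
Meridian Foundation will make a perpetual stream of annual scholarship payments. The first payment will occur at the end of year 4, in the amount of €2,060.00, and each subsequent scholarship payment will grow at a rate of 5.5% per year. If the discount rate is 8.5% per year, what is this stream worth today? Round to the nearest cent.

€53759.69

Value at end of year 3: C₁ / (r − g) = €2,060.00 / (0.085 − 0.055) = €68,666.6667
Discount to today: PV = €68,666.6667 / (1 + 0.085)^3 = €68,666.6667 / 1.277289 = €53,759.69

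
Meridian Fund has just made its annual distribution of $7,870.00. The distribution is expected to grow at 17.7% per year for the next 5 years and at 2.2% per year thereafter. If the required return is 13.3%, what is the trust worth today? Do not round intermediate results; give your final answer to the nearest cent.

$131845.72

D_1 = 9262.99000
D_2 = 10902.53923
D_3 = 12832.28867
D_4 = 15103.60377
D_5 = 17776.94164
Terminal value at year 5: TV = D_5×(1+g_2)/(r−g_2) = 18168.03435/0.111 = 163675.98515
P_0 = D_1/(1+r)^1 + D_2/(1+r)^2 + D_3/(1+r)^3 + D_4/(1+r)^4 + D_5/(1+r)^5 + TV/(1+r)^5
    = 8175.63107 + 8493.13130 + 8822.96165 + 9165.60093 + 9521.54660 + 87666.85248 = 131845.72403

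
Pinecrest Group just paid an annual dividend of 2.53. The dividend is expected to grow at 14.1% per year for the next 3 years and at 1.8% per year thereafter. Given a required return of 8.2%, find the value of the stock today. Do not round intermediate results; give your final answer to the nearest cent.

D_1 = 2.88673
D_2 = 3.29376
D_3 = 3.75818
Terminal value at year 3: TV = D_3×(1+g_2)/(r−g_2) = 3.82583/0.064 = 59.77853
P_0 = D_1/(1+r)^1 + D_2/(1+r)^2 + D_3/(1+r)^3 + TV/(1+r)^3
    = 2.66796 + 2.81344 + 2.96685 + 47.19147 = 55.63971

55.64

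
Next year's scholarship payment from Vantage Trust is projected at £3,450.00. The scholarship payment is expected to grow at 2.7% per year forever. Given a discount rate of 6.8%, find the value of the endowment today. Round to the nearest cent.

Growing perpetuity: P = D₁ / (r − g) = £3,450.0000 / (0.068 − 0.027) = £84,146.34

£84146.34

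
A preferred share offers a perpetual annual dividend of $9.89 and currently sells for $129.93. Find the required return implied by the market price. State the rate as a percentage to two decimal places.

P = C/r ⇒ r = C/P = $9.89/$129.93 = 0.076118

7.61%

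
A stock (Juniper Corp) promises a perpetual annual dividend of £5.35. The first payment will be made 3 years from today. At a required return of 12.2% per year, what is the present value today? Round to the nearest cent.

Value at end of year 2: C / r = £5.35 / 0.122 = £43.8525
Discount to today: PV = £43.8525 / (1 + 0.122)^2 = £43.8525 / 1.258884 = £34.83

£34.83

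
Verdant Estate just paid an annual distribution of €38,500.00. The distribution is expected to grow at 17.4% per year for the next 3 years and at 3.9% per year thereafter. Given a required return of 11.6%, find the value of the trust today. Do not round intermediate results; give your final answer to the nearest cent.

D_1 = 45199.00000
D_2 = 53063.62600
D_3 = 62296.69692
Terminal value at year 3: TV = D_3×(1+g_2)/(r−g_2) = 64726.26810/0.077 = 840600.88447
P_0 = D_1/(1+r)^1 + D_2/(1+r)^2 + D_3/(1+r)^3 + TV/(1+r)^3
    = 40500.89606 + 42605.78134 + 44820.06029 + 604779.77463 = 732706.51231

€732706.51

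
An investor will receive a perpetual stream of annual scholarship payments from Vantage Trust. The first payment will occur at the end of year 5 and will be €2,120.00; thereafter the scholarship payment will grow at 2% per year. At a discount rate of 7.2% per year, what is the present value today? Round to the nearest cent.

Value at end of year 4: C₁ / (r − g) = €2,120.00 / (0.072 − 0.02) = €40,769.2308
Discount to today: PV = €40,769.2308 / (1 + 0.072)^4 = €40,769.2308 / 1.320624 = €30,871.19

€30871.19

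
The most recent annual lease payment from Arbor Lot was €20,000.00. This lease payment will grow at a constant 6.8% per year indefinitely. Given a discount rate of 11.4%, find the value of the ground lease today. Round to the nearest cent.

€464347.83

D₁ = D₀ × (1 + g) = €20,000.00 × 1.068 = €21,360.0000
Growing perpetuity: P = D₁ / (r − g) = €21,360.0000 / (0.114 − 0.068) = €464,347.83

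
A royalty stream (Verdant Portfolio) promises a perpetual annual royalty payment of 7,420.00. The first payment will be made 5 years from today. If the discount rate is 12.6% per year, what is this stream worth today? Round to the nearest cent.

36633.62

Value at end of year 4: C / r = 7,420.00 / 0.126 = 58,888.8889
Discount to today: PV = 58,888.8889 / (1 + 0.126)^4 = 58,888.8889 / 1.607510 = 36,633.62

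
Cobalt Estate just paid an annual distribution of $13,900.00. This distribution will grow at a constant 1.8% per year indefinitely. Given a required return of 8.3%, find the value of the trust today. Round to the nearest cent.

$217695.38

D₁ = D₀ × (1 + g) = $13,900.00 × 1.018 = $14,150.2000
Growing perpetuity: P = D₁ / (r − g) = $14,150.2000 / (0.083 − 0.018) = $217,695.38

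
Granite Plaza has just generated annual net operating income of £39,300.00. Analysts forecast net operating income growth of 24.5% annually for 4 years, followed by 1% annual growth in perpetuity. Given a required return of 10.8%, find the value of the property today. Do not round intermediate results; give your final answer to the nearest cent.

D_1 = 48928.50000
D_2 = 60915.98250
D_3 = 75840.39821
D_4 = 94421.29577
Terminal value at year 4: TV = D_4×(1+g_2)/(r−g_2) = 95365.50873/0.098 = 973117.43604
P_0 = D_1/(1+r)^1 + D_2/(1+r)^2 + D_3/(1+r)^3 + D_4/(1+r)^4 + TV/(1+r)^4
    = 44159.29603 + 49619.42559 + 55754.67948 + 62648.53425 + 645663.46524 = 857845.40060

£857845.40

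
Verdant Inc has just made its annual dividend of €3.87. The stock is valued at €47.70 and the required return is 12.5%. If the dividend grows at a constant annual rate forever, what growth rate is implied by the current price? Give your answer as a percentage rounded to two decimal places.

P = D₀(1+g)/(r−g) ⇒ P(r−g) = D₀(1+g) ⇒ g(P+D₀) = P·r − D₀
g = (P·r − D₀)/(P + D₀) = (€47.70×0.125 − €3.87) / (€47.70 + €3.87) = 0.040576

4.06%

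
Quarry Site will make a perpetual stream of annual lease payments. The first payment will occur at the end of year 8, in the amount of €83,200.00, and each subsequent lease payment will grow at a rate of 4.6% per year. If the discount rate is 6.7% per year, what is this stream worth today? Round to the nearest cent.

€2516245.99

Value at end of year 7: C₁ / (r − g) = €83,200.00 / (0.067 − 0.046) = €3,961,904.7619
Discount to today: PV = €3,961,904.7619 / (1 + 0.067)^7 = €3,961,904.7619 / 1.574530 = €2,516,245.99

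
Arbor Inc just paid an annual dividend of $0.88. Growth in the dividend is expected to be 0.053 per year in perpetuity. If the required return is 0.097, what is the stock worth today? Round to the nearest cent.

D₁ = D₀ × (1 + g) = $0.88 × 1.053 = $0.9266
Growing perpetuity: P = D₁ / (r − g) = $0.9266 / (0.097 − 0.053) = $21.06

$21.06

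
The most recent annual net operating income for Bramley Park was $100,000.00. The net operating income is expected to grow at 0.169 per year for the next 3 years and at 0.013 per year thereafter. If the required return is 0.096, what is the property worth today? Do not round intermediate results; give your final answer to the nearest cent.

$1822727.23

D_1 = 116900.00000
D_2 = 136656.10000
D_3 = 159750.98090
Terminal value at year 3: TV = D_3×(1+g_2)/(r−g_2) = 161827.74365/0.083 = 1949731.85123
P_0 = D_1/(1+r)^1 + D_2/(1+r)^2 + D_3/(1+r)^3 + TV/(1+r)^3
    = 106660.58394 + 113764.80167 + 121342.20178 + 1480959.64340 = 1822727.23078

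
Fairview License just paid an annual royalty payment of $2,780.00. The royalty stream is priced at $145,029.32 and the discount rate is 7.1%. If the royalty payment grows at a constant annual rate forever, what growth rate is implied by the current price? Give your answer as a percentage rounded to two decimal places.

P = D₀(1+g)/(r−g) ⇒ P(r−g) = D₀(1+g) ⇒ g(P+D₀) = P·r − D₀
g = (P·r − D₀)/(P + D₀) = ($145,029.32×0.071 − $2,780.00) / ($145,029.32 + $2,780.00) = 0.050857

5.09%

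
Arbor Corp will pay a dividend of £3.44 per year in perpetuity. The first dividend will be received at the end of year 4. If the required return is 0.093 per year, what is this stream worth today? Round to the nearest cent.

£28.33

Value at end of year 3: C / r = £3.44 / 0.093 = £36.9892
Discount to today: PV = £36.9892 / (1 + 0.093)^3 = £36.9892 / 1.305751 = £28.33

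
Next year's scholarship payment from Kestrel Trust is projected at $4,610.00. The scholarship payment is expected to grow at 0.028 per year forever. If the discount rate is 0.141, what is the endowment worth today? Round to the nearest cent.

$40796.46

Growing perpetuity: P = D₁ / (r − g) = $4,610.0000 / (0.141 − 0.028) = $40,796.46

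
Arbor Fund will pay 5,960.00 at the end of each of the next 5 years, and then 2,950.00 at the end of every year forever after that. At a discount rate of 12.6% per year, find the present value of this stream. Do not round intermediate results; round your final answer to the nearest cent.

34103.71

PV of 5-year annuity: 5,960.00 × [1 − (1+0.126)^−5] / 0.126 = 21168.91864
Perpetuity value at year 5: 2,950.00 / 0.126 = 23412.69841
PV of perpetuity: 23412.69841 / (1+0.126)^5 = 12934.79405
Total PV = 21168.91864 + 12934.79405 = 34103.71269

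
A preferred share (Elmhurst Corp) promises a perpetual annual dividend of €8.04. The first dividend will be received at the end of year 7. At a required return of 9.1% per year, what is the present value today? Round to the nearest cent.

Value at end of year 6: C / r = €8.04 / 0.091 = €88.3516
Discount to today: PV = €88.3516 / (1 + 0.091)^6 = €88.3516 / 1.686353 = €52.39

€52.39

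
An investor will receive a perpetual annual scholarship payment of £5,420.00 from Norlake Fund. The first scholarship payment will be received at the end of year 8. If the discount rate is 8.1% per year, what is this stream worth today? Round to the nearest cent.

£38791.31

Value at end of year 7: C / r = £5,420.00 / 0.081 = £66,913.5802
Discount to today: PV = £66,913.5802 / (1 + 0.081)^7 = £66,913.5802 / 1.724963 = £38,791.31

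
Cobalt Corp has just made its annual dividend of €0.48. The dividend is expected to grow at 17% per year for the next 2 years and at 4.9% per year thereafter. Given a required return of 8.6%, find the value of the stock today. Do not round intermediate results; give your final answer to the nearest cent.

€16.87

D_1 = 0.56160
D_2 = 0.65707
Terminal value at year 2: TV = D_2×(1+g_2)/(r−g_2) = 0.68927/0.037 = 18.62888
P_0 = D_1/(1+r)^1 + D_2/(1+r)^2 + TV/(1+r)^2
    = 0.51713 + 0.55713 + 15.79527 = 16.86952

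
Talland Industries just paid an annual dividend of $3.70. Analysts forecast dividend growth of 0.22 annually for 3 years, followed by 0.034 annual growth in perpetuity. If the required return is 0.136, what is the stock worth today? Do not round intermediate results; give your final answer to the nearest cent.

$59.28

D_1 = 4.51400
D_2 = 5.50708
D_3 = 6.71864
Terminal value at year 3: TV = D_3×(1+g_2)/(r−g_2) = 6.94707/0.102 = 68.10854
P_0 = D_1/(1+r)^1 + D_2/(1+r)^2 + D_3/(1+r)^3 + TV/(1+r)^3
    = 3.97359 + 4.26741 + 4.58296 + 46.45865 = 59.28262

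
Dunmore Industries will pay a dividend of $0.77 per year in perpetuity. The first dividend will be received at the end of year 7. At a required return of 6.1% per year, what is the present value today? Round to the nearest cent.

$8.85

Value at end of year 6: C / r = $0.77 / 0.061 = $12.6230
Discount to today: PV = $12.6230 / (1 + 0.061)^6 = $12.6230 / 1.426567 = $8.85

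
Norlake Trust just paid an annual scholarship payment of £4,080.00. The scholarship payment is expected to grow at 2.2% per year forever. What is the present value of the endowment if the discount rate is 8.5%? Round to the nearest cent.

D₁ = D₀ × (1 + g) = £4,080.00 × 1.022 = £4,169.7600
Growing perpetuity: P = D₁ / (r − g) = £4,169.7600 / (0.085 − 0.022) = £66,186.67

£66186.67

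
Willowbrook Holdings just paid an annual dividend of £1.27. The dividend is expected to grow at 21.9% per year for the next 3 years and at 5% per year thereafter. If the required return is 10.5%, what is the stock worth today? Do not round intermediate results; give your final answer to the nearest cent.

£37.20

D_1 = 1.54813
D_2 = 1.88717
D_3 = 2.30046
Terminal value at year 3: TV = D_3×(1+g_2)/(r−g_2) = 2.41548/0.055 = 43.91789
P_0 = D_1/(1+r)^1 + D_2/(1+r)^2 + D_3/(1+r)^3 + TV/(1+r)^3
    = 1.40102 + 1.54556 + 1.70501 + 32.55027 = 37.20187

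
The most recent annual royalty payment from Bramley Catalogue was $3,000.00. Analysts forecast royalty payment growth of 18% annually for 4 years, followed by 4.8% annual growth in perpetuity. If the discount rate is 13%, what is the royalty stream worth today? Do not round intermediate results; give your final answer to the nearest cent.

$58978.88

D_1 = 3540.00000
D_2 = 4177.20000
D_3 = 4929.09600
D_4 = 5816.33328
Terminal value at year 4: TV = D_4×(1+g_2)/(r−g_2) = 6095.51728/0.082 = 74335.57655
P_0 = D_1/(1+r)^1 + D_2/(1+r)^2 + D_3/(1+r)^3 + D_4/(1+r)^4 + TV/(1+r)^4
    = 3132.74336 + 3271.36033 + 3416.11078 + 3567.26613 + 45591.40123 = 58978.88183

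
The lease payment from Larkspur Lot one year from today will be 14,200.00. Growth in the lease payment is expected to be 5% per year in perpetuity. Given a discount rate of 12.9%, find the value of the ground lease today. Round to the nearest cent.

179746.84

Growing perpetuity: P = D₁ / (r − g) = 14,200.0000 / (0.129 − 0.05) = 179,746.84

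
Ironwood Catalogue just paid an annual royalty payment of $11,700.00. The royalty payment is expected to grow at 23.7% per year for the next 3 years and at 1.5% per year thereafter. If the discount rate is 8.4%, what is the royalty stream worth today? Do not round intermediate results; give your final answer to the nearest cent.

D_1 = 14472.90000
D_2 = 17902.97730
D_3 = 22145.98292
Terminal value at year 3: TV = D_3×(1+g_2)/(r−g_2) = 22478.17266/0.069 = 325770.61832
P_0 = D_1/(1+r)^1 + D_2/(1+r)^2 + D_3/(1+r)^3 + TV/(1+r)^3
    = 13351.38376 + 15235.85029 + 17386.29780 + 255754.96033 = 301728.49218

$301728.49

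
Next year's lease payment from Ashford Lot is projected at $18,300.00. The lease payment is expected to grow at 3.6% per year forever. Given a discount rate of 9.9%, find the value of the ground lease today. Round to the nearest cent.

Growing perpetuity: P = D₁ / (r − g) = $18,300.0000 / (0.099 − 0.036) = $290,476.19

$290476.19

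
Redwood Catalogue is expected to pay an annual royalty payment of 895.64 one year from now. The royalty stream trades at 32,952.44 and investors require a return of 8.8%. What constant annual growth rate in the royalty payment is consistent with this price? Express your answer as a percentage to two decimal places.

6.08%

P = D₁/(r−g) ⇒ g = r − D₁/P = 0.088 − 895.64/32,952.44 = 0.060820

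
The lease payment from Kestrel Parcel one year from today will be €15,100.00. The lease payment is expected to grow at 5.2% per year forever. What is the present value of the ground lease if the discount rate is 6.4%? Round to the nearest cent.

€1258333.33

Growing perpetuity: P = D₁ / (r − g) = €15,100.0000 / (0.064 − 0.052) = €1,258,333.33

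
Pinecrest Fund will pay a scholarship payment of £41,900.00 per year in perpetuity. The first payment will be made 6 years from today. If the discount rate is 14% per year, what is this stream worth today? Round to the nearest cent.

£155439.62

Value at end of year 5: C / r = £41,900.00 / 0.14 = £299,285.7143
Discount to today: PV = £299,285.7143 / (1 + 0.14)^5 = £299,285.7143 / 1.925415 = £155,439.62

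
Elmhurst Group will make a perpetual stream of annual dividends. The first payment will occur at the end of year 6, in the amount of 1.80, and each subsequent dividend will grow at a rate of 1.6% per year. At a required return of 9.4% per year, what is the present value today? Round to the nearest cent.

Value at end of year 5: C₁ / (r − g) = 1.80 / (0.094 − 0.016) = 23.0769
Discount to today: PV = 23.0769 / (1 + 0.094)^5 = 23.0769 / 1.567064 = 14.73

14.73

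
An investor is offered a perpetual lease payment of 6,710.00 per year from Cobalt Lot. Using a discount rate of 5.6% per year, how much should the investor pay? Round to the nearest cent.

119821.43

Level perpetuity: PV = C / r = 6,710.00 / 0.056 = 119,821.43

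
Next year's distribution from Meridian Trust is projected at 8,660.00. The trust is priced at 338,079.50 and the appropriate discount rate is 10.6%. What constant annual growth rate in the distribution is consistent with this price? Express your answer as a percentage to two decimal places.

8.04%

P = D₁/(r−g) ⇒ g = r − D₁/P = 0.106 − 8,660.00/338,079.50 = 0.080385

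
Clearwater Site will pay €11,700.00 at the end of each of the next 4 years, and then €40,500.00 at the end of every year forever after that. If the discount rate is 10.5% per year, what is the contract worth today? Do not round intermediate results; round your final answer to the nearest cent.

€295401.57

PV of 4-year annuity: €11,700.00 × [1 − (1+0.105)^−4] / 0.105 = 36689.54254
Perpetuity value at year 4: €40,500.00 / 0.105 = 385714.28571
PV of perpetuity: 385714.28571 / (1+0.105)^4 = 258712.02307
Total PV = 36689.54254 + 258712.02307 = 295401.56561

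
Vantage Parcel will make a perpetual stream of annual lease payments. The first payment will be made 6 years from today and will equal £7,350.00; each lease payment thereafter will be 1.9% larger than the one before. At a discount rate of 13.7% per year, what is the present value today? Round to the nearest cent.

Value at end of year 5: C₁ / (r − g) = £7,350.00 / (0.137 − 0.019) = £62,288.1356
Discount to today: PV = £62,288.1356 / (1 + 0.137)^5 = £62,288.1356 / 1.900213 = £32,779.55

£32779.55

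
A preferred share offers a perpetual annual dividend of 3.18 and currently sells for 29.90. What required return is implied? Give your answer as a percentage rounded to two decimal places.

10.64%

P = C/r ⇒ r = C/P = 3.18/29.90 = 0.106355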